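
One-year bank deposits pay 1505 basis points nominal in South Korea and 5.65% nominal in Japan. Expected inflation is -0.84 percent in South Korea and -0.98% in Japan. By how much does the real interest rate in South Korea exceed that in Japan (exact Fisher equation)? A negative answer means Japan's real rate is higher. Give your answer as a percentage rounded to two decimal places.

9.33%

South Korea: (1 + 0.1505)/(1 − 0.0084) − 1 = 16.0246%
Japan: (1 + 0.0565)/(1 − 0.0098) − 1 = 6.6956%
Differential = 16.0246% − 6.6956% = 9.3290% → 9.33%.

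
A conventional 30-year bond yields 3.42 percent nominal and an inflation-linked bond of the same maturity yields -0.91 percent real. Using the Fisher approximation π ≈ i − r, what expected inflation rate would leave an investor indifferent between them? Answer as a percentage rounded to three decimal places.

π ≈ i − r = 3.42% − (-0.91%) → 4.330%.

4.330%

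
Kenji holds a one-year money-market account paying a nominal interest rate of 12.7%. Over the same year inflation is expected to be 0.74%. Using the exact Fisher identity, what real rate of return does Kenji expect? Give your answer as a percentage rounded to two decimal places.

11.87%

By the Fisher identity, 1 + r = (1 + i)/(1 + π).
1 + r = 1.12700 / 1.00740 = 1.118721
r = 1.118721 − 1 = 11.8721%, i.e. 11.87%.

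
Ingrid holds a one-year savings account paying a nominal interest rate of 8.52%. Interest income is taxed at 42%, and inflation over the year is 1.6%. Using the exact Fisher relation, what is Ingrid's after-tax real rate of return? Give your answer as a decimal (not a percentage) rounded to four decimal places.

0.0329

After-tax nominal return = 8.52% × (1 − 0.42) = 4.9416%.
1 + r = 1.049416 / 1.01600 = 1.032890
After-tax real rate = 1.032890 − 1 → 0.0329.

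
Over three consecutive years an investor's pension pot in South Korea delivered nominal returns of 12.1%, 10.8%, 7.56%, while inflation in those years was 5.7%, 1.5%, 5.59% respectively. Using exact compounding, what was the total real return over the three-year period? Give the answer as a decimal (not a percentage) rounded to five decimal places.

Compound the nominal returns: 1.1210 × 1.1080 × 1.0756 = 1.335968.
Compound inflation: 1.0570 × 1.0150 × 1.0559 = 1.132828.
Deflate: 1.335968 / 1.132828 = 1.179322.
Total real return = 1.179322 − 1 → 0.17932.

0.17932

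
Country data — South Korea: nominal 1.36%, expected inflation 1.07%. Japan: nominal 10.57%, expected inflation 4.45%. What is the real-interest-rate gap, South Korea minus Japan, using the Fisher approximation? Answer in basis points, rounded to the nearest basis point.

-583 basis points

South Korea: 1.36% − 1.07% = 0.290%
Japan: 10.57% − 4.45% = 6.120%
Differential = -5.830% → -583 basis points.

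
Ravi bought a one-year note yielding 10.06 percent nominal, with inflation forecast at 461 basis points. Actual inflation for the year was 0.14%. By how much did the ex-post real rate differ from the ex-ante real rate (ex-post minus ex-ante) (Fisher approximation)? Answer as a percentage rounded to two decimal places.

Ex-ante: 10.06% − 4.61% = 5.450%
Ex-post: 10.06% − 0.14% = 9.920%
Difference (ex-post − ex-ante) = 4.4700% → 4.47%.

4.47%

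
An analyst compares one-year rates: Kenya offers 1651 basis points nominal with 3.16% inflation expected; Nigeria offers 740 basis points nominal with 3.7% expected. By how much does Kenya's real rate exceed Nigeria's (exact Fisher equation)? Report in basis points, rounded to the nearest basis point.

Kenya: (1 + 0.1651)/(1 + 0.0316) − 1 = 12.9411%
Nigeria: (1 + 0.0740)/(1 + 0.0370) − 1 = 3.5680%
Differential = 12.9411% − 3.5680% = 9.3731% → 937 basis points.

937 basis points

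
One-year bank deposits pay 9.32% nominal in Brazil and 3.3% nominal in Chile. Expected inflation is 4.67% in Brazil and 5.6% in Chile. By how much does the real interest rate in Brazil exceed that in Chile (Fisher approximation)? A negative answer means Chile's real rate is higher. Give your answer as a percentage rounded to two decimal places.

Brazil: 9.32% − 4.67% = 4.650%
Chile: 3.3% − 5.6% = -2.300%
Differential = 6.950% → 6.95%.

6.95%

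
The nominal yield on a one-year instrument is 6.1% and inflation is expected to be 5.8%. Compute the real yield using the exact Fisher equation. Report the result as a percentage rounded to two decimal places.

By the Fisher equation, 1 + r = (1 + i)/(1 + π).
1 + r = 1.06100 / 1.05800 = 1.002836
r = 1.002836 − 1 = 0.2836%, i.e. 0.28%.

0.28%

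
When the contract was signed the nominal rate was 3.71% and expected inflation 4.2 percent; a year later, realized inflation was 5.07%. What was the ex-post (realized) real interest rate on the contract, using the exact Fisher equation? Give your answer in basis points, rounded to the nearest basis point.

Ex-post: (1 + 0.0371)/(1 + 0.0507) − 1 = -1.2944%
So the realized real rate is -129 basis points.

-129 basis points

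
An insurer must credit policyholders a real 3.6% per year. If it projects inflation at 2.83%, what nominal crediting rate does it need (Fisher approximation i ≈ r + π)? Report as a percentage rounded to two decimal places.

i ≈ r + π = 3.6% + 2.83% = 6.43%.

6.43%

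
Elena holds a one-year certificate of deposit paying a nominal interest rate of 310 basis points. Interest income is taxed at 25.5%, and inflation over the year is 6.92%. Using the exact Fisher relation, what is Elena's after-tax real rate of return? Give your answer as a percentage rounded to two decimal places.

-4.31%

After-tax nominal return = 3.1% × (1 − 0.255) = 2.3095%.
1 + r = 1.023095 / 1.06920 = 0.956879
After-tax real rate = 0.956879 − 1 → -4.31%.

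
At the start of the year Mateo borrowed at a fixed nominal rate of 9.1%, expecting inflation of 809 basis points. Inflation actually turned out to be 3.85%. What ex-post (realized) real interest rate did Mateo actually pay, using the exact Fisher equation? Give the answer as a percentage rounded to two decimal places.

5.06%

Ex-post: (1 + 0.0910)/(1 + 0.0385) − 1 = 5.0554%
So the realized real rate is 5.06%.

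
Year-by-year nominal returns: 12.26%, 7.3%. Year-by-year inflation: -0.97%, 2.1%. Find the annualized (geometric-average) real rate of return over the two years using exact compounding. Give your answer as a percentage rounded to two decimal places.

Nominal growth factor = 1.1226 × 1.0730 = 1.20454980
Price-level growth factor = 0.9903 × 1.0210 = 1.01109630
Real growth factor = 1.20454980 / 1.01109630 = 1.19133044
Annualized real rate = 1.19133044^(1/2) − 1 = 9.1481% → 9.15%.

9.15%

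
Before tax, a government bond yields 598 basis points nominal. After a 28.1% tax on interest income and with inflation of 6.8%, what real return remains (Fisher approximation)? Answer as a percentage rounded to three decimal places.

After-tax nominal return = 5.98% × (1 − 0.281) = 4.29962%.
r ≈ 4.29962% − 6.8% → -2.500%.

-2.500%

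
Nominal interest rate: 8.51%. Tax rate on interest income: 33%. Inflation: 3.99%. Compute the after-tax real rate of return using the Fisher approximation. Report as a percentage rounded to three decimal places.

1.712%

After-tax nominal return = 8.51% × (1 − 0.33) = 5.7017%.
r ≈ 5.7017% − 3.99% → 1.712%.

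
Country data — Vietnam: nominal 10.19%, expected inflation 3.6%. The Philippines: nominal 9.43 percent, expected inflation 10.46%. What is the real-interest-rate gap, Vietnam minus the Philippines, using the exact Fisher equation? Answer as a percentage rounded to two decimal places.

7.29%

Vietnam: (1 + 0.1019)/(1 + 0.0360) − 1 = 6.3610%
The Philippines: (1 + 0.0943)/(1 + 0.1046) − 1 = -0.9325%
Differential = 6.3610% − (-0.9325%) = 7.2935% → 7.29%.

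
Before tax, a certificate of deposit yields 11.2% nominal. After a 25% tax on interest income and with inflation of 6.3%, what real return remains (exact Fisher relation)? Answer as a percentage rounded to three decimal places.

1.976%

After-tax nominal return = 11.2% × (1 − 0.25) = 8.4000%.
1 + r = 1.08400 / 1.06300 = 1.0197554
After-tax real rate = 1.0197554 − 1 → 1.976%.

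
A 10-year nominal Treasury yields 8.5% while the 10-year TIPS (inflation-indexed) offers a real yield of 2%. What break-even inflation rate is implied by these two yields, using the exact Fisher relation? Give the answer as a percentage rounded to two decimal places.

(1 + π) = (1 + i)/(1 + r) = 1.08500 / 1.02000 = 1.063725
Break-even inflation = 1.063725 − 1 → 6.37%.

6.37%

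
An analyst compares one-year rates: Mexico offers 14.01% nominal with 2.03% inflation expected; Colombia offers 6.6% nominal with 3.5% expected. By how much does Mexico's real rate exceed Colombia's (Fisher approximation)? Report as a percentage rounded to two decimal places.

8.88%

Mexico: 14.01% − 2.03% = 11.980%
Colombia: 6.6% − 3.5% = 3.100%
Differential = 8.880% → 8.88%.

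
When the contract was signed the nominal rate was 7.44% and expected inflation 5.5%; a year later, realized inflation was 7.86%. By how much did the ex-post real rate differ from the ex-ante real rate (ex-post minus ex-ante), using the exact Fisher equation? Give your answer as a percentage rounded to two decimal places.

-2.23%

Ex-ante: (1 + 0.0744)/(1 + 0.0550) − 1 = 1.8389%
Ex-post: (1 + 0.0744)/(1 + 0.0786) − 1 = -0.3894%
Difference (ex-post − ex-ante) = -2.2283% → -2.23%.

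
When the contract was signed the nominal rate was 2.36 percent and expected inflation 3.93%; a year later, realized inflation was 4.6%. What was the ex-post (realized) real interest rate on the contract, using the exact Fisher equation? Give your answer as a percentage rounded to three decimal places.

-2.141%

Ex-post: (1 + 0.0236)/(1 + 0.0460) − 1 = -2.14149%
So the realized real rate is -2.141%.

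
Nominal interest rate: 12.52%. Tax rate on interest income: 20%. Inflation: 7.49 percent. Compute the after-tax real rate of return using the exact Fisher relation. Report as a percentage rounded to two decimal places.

2.35%

After-tax nominal return = 12.52% × (1 − 0.2) = 10.0160%.
1 + r = 1.10016 / 1.07490 = 1.023500
After-tax real rate = 1.023500 − 1 → 2.35%.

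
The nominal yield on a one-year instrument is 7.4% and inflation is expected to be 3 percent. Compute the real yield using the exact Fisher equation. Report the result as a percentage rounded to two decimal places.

By the Fisher identity, 1 + r = (1 + i)/(1 + π).
1 + r = 1.07400 / 1.03000 = 1.042718
r = 1.042718 − 1 = 4.2718%, i.e. 4.27%.

4.27%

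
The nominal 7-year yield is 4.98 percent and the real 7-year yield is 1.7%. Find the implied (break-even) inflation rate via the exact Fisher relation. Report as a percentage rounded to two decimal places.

(1 + π) = (1 + i)/(1 + r) = 1.04980 / 1.01700 = 1.032252
Break-even inflation = 1.032252 − 1 → 3.23%.

3.23%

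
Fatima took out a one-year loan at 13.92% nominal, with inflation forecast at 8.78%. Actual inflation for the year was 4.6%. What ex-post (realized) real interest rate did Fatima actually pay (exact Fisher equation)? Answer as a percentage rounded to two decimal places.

Ex-post: (1 + 0.1392)/(1 + 0.0460) − 1 = 8.9101%
So the realized real rate is 8.91%.

8.91%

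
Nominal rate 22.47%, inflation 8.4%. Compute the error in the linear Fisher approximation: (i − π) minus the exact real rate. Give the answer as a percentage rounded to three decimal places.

Approximate: r ≈ 22.470% − 8.400% = 14.0700%
Exact: (1 + 0.2247)/(1 + 0.0840) − 1 = 12.9797%
Error = 14.0700% − 12.9797% = 1.0903% → 1.090%.

1.090%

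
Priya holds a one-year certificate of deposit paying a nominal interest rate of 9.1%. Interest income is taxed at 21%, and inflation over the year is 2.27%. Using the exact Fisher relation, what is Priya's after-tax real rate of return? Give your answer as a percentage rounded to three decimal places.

After-tax nominal return = 9.1% × (1 − 0.21) = 7.1890%.
1 + r = 1.07189 / 1.02270 = 1.048098
After-tax real rate = 1.048098 − 1 → 4.810%.

4.810%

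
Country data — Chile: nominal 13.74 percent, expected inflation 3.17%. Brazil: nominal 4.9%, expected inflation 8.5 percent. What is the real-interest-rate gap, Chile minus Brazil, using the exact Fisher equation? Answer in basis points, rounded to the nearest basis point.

1356 basis points

Chile: (1 + 0.1374)/(1 + 0.0317) − 1 = 10.2452%
Brazil: (1 + 0.0490)/(1 + 0.0850) − 1 = -3.3180%
Differential = 10.2452% − (-3.3180%) = 13.5632% → 1356 basis points.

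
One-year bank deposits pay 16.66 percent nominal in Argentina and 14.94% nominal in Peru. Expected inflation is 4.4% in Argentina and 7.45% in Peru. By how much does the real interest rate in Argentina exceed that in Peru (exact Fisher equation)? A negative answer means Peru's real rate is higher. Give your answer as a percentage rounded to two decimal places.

4.77%

Argentina: (1 + 0.1666)/(1 + 0.0440) − 1 = 11.7433%
Peru: (1 + 0.1494)/(1 + 0.0745) − 1 = 6.9707%
Differential = 11.7433% − 6.9707% = 4.7726% → 4.77%.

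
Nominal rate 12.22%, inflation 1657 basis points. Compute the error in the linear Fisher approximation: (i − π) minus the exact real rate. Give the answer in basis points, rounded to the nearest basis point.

-62 basis points

Approximate: r ≈ 12.220% − 16.570% = -4.3500%
Exact: (1 + 0.1222)/(1 + 0.1657) − 1 = -3.7317%
Error = -4.3500% − (-3.7317%) = -0.6183% → -62 basis points.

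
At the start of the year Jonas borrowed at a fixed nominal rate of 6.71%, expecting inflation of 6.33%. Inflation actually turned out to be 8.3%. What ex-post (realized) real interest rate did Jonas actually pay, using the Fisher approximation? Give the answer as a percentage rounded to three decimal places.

Ex-post: 6.71% − 8.3% = -1.590%
So the realized real rate is -1.590%.

-1.590%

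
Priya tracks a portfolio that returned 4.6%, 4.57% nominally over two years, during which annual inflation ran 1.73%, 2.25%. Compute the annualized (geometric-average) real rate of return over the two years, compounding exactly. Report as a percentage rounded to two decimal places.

Nominal growth factor = 1.0460 × 1.0457 = 1.09380220
Price-level growth factor = 1.0173 × 1.0225 = 1.04018925
Real growth factor = 1.09380220 / 1.04018925 = 1.05154153
Annualized real rate = 1.05154153^(1/2) − 1 = 2.5447% → 2.54%.

2.54%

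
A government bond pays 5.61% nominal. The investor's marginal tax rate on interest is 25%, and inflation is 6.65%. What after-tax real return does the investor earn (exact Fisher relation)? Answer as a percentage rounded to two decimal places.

After-tax nominal return = 5.61% × (1 − 0.25) = 4.2075%.
1 + r = 1.042075 / 1.06650 = 0.977098
After-tax real rate = 0.977098 − 1 → -2.29%.

-2.29%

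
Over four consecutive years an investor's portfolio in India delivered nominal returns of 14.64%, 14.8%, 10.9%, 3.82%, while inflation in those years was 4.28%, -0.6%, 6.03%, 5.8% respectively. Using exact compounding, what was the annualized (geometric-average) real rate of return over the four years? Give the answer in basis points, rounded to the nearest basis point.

Compound the nominal returns: 1.1464 × 1.1480 × 1.1090 × 1.0382 = 1.51527213.
Compound inflation: 1.0428 × 0.9940 × 1.0603 × 1.0580 = 1.16279147.
Deflate: 1.51527213 / 1.16279147 = 1.30313317.
Annualized real rate = 1.30313317^(1/4) − 1 = 6.8433% → 684 basis points.

684 basis points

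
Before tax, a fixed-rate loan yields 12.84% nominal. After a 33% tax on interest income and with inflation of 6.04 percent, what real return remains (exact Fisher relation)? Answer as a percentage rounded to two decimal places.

2.42%

After-tax nominal return = 12.84% × (1 − 0.33) = 8.6028%.
1 + r = 1.086028 / 1.06040 = 1.024168
After-tax real rate = 1.024168 − 1 → 2.42%.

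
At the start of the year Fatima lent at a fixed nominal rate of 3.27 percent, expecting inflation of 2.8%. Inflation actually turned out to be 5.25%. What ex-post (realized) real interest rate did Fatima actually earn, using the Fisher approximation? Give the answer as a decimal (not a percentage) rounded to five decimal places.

-0.01980

Ex-post: 3.27% − 5.25% = -1.980%
So the realized real rate is -0.01980.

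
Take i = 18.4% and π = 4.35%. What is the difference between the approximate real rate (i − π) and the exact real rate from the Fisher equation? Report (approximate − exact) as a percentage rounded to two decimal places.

0.59%

Approximate: r ≈ 18.400% − 4.350% = 14.0500%
Exact: (1 + 0.1840)/(1 + 0.0435) − 1 = 13.4643%
Error = 14.0500% − 13.4643% = 0.5857% → 0.59%.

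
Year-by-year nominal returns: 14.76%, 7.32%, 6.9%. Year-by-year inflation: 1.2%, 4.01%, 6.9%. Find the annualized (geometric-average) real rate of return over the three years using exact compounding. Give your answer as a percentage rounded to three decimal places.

Nominal growth factor = 1.1476 × 1.0732 × 1.0690 = 1.31658502
Price-level growth factor = 1.0120 × 1.0401 × 1.0690 = 1.12520930
Real growth factor = 1.31658502 / 1.12520930 = 1.17008010
Annualized real rate = 1.17008010^(1/3) − 1 = 5.3752% → 5.375%.

5.375%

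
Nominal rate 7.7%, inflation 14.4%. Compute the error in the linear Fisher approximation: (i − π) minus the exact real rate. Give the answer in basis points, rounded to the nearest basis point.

-84 basis points

Approximate: r ≈ 7.700% − 14.400% = -6.7000%
Exact: (1 + 0.0770)/(1 + 0.1440) − 1 = -5.8566%
Error = -6.7000% − (-5.8566%) = -0.8434% → -84 basis points.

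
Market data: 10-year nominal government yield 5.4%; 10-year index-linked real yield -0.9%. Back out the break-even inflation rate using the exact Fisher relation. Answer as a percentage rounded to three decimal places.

6.357%

(1 + π) = (1 + i)/(1 + r) = 1.05400 / 0.99100 = 1.063572
Break-even inflation = 1.063572 − 1 → 6.357%.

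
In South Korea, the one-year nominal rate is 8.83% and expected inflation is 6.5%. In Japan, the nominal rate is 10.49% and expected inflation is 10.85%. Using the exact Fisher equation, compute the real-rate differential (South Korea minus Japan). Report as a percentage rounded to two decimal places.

South Korea: (1 + 0.0883)/(1 + 0.0650) − 1 = 2.1878%
Japan: (1 + 0.1049)/(1 + 0.1085) − 1 = -0.3248%
Differential = 2.1878% − (-0.3248%) = 2.5126% → 2.51%.

2.51%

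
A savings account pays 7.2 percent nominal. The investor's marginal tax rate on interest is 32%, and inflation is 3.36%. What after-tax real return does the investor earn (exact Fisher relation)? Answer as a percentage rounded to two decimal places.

After-tax nominal return = 7.2% × (1 − 0.32) = 4.8960%.
1 + r = 1.04896 / 1.03360 = 1.014861
After-tax real rate = 1.014861 − 1 → 1.49%.

1.49%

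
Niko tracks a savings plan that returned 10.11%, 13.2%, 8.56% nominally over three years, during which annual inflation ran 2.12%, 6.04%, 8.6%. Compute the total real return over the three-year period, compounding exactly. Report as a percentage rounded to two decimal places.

15.06%

Compound the nominal returns: 1.1011 × 1.1320 × 1.0856 = 1.353141.
Compound inflation: 1.0212 × 1.0604 × 1.0860 = 1.176008.
Deflate: 1.353141 / 1.176008 = 1.150622.
Total real return = 1.150622 − 1 → 15.06%.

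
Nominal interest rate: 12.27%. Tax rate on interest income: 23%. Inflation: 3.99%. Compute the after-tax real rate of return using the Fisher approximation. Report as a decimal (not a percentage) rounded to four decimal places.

0.0546

After-tax nominal return = 12.27% × (1 − 0.23) = 9.4479%.
r ≈ 9.4479% − 3.99% → 0.0546.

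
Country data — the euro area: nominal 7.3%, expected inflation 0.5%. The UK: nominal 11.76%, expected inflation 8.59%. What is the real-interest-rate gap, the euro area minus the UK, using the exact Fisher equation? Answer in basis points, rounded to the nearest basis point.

385 basis points

The euro area: (1 + 0.0730)/(1 + 0.0050) − 1 = 6.7662%
The UK: (1 + 0.1176)/(1 + 0.0859) − 1 = 2.9192%
Differential = 6.7662% − 2.9192% = 3.8469% → 385 basis points.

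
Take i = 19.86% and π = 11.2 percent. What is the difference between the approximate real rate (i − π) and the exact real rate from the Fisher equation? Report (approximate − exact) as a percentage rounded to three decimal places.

0.872%

Approximate: r ≈ 19.860% − 11.200% = 8.6600%
Exact: (1 + 0.1986)/(1 + 0.1120) − 1 = 7.7878%
Error = 8.6600% − 7.7878% = 0.8722% → 0.872%.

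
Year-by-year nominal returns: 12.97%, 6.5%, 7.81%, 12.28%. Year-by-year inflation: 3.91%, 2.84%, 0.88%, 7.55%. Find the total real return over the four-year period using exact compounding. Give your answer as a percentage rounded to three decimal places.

25.614%

Nominal growth factor = 1.1297 × 1.0650 × 1.0781 × 1.1228 = 1.456378
Price-level growth factor = 1.0391 × 1.0284 × 1.0088 × 1.0755 = 1.159404
Real growth factor = 1.456378 / 1.159404 = 1.256144
Total real return = 1.256144 − 1 → 25.614%.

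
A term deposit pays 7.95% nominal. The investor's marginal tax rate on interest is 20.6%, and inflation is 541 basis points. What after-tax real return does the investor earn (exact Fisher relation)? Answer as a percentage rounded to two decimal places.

0.86%

After-tax nominal return = 7.95% × (1 − 0.206) = 6.3123%.
1 + r = 1.063123 / 1.05410 = 1.008560
After-tax real rate = 1.008560 − 1 → 0.86%.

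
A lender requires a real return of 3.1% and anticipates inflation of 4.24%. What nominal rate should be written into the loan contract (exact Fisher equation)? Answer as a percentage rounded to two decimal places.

(1 + i) = (1 + r)(1 + π) = 1.03100 × 1.04240 = 1.0747144
i = 1.0747144 − 1, so the required nominal rate is 7.47%.

7.47%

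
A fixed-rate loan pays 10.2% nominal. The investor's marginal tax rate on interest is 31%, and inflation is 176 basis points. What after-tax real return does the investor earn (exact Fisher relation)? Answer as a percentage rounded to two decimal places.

5.19%

After-tax nominal return = 10.2% × (1 − 0.31) = 7.0380%.
1 + r = 1.07038 / 1.01760 = 1.051867
After-tax real rate = 1.051867 − 1 → 5.19%.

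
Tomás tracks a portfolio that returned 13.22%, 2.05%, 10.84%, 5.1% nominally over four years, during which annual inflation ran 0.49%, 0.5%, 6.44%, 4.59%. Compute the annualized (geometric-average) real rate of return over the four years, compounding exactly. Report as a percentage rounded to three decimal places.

4.601%

Compound the nominal returns: 1.1322 × 1.0205 × 1.1084 × 1.0510 = 1.345970039.
Compound inflation: 1.0049 × 1.0050 × 1.0644 × 1.0459 = 1.124304469.
Deflate: 1.345970039 / 1.124304469 = 1.197157955.
Annualized real rate = 1.197157955^(1/4) − 1 = 4.60149% → 4.601%.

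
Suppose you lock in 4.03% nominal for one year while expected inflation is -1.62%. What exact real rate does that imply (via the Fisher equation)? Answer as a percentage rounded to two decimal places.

5.74%

By the Fisher equation, 1 + r = (1 + i)/(1 + π).
1 + r = 1.04030 / 0.98380 = 1.057430
r = 1.057430 − 1 = 5.7430%, i.e. 5.74%.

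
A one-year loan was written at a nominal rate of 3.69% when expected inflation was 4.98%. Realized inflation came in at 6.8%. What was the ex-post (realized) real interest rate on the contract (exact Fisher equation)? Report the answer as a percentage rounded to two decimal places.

Ex-post: (1 + 0.0369)/(1 + 0.0680) − 1 = -2.9120%
So the realized real rate is -2.91%.

-2.91%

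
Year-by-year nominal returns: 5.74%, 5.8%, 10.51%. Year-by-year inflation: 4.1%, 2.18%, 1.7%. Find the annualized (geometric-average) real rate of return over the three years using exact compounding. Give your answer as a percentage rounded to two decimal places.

4.55%

Nominal growth factor = 1.0574 × 1.0580 × 1.1051 = 1.23630764
Price-level growth factor = 1.0410 × 1.0218 × 1.0170 = 1.08177659
Real growth factor = 1.23630764 / 1.08177659 = 1.14284931
Annualized real rate = 1.14284931^(1/3) − 1 = 4.5514% → 4.55%.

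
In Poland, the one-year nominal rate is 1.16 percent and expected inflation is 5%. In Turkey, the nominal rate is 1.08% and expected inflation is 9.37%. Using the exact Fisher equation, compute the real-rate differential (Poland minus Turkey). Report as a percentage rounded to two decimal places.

Poland: (1 + 0.0116)/(1 + 0.0500) − 1 = -3.6571%
Turkey: (1 + 0.0108)/(1 + 0.0937) − 1 = -7.5798%
Differential = -3.6571% − (-7.5798%) = 3.9226% → 3.92%.

3.92%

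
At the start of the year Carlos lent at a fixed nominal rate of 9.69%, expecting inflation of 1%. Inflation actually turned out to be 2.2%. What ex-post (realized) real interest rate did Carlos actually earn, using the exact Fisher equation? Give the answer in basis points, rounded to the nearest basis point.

733 basis points

Ex-post: (1 + 0.0969)/(1 + 0.0220) − 1 = 7.3288%
So the realized real rate is 733 basis points.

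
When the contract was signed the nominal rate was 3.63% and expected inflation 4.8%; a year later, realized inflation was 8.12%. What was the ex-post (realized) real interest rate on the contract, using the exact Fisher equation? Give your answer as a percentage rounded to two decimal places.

-4.15%

Ex-post: (1 + 0.0363)/(1 + 0.0812) − 1 = -4.1528%
So the realized real rate is -4.15%.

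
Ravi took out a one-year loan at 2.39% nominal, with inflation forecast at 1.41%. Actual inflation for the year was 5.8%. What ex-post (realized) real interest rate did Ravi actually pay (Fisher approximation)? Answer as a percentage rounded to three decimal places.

Ex-post: 2.39% − 5.8% = -3.410%
So the realized real rate is -3.410%.

-3.410%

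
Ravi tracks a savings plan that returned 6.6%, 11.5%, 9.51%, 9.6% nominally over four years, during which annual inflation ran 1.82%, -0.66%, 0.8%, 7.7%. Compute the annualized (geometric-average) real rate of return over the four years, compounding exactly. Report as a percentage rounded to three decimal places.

Nominal growth factor = 1.0660 × 1.1150 × 1.0951 × 1.0960 = 1.42658090
Price-level growth factor = 1.0182 × 0.9934 × 1.0080 × 1.0770 = 1.09807874
Real growth factor = 1.42658090 / 1.09807874 = 1.29916084
Annualized real rate = 1.29916084^(1/4) − 1 = 6.7618% → 6.762%.

6.762%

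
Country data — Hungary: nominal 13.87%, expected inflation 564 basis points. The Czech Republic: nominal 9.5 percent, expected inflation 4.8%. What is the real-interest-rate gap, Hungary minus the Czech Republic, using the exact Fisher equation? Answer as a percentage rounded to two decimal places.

Hungary: (1 + 0.1387)/(1 + 0.0564) − 1 = 7.7906%
The Czech Republic: (1 + 0.0950)/(1 + 0.0480) − 1 = 4.4847%
Differential = 7.7906% − 4.4847% = 3.3059% → 3.31%.

3.31%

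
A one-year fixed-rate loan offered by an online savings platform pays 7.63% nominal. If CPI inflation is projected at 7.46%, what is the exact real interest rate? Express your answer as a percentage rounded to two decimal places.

1 + r = 1.07630 / 1.07460 = 1.001582
r = 1.001582 − 1 = 0.1582%, i.e. 0.16%.

0.16%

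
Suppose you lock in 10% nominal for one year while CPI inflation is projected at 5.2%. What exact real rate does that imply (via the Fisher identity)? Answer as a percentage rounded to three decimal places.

1 + r = 1.10000 / 1.05200 = 1.045627
r = 1.045627 − 1 = 4.5627%, i.e. 4.563%.

4.563%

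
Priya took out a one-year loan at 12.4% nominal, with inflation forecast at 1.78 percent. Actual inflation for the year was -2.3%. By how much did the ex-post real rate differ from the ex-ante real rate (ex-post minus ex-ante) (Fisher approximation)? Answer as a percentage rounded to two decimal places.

Ex-ante: 12.4% − 1.78% = 10.620%
Ex-post: 12.4% − (-2.3%) = 14.700%
Difference (ex-post − ex-ante) = 4.0800% → 4.08%.

4.08%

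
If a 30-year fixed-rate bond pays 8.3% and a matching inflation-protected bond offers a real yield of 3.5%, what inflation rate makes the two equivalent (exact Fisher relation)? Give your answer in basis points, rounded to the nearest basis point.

(1 + π) = (1 + i)/(1 + r) = 1.08300 / 1.03500 = 1.046377
Break-even inflation = 1.046377 − 1 → 464 basis points.

464 basis points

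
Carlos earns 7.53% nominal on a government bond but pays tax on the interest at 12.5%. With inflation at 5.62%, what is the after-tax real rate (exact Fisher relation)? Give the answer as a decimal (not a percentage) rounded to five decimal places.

After-tax nominal return = 7.53% × (1 − 0.125) = 6.58875%.
1 + r = 1.0658875 / 1.05620 = 1.009172
After-tax real rate = 1.009172 − 1 → 0.00917.

0.00917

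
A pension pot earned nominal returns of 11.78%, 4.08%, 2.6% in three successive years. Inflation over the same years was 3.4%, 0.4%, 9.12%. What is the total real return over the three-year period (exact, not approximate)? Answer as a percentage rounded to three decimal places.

5.371%

Compound the nominal returns: 1.1178 × 1.0408 × 1.0260 = 1.193655.
Compound inflation: 1.0340 × 1.0040 × 1.0912 = 1.132814.
Deflate: 1.193655 / 1.132814 = 1.053708.
Total real return = 1.053708 − 1 → 5.371%.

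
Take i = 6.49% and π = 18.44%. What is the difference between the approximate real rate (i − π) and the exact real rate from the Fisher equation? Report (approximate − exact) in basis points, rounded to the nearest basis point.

-186 basis points

Approximate: r ≈ 6.490% − 18.440% = -11.9500%
Exact: (1 + 0.0649)/(1 + 0.1844) − 1 = -10.0895%
Error = -11.9500% − (-10.0895%) = -1.8605% → -186 basis points.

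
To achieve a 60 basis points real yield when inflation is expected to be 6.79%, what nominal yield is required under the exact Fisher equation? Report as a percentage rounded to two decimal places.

(1 + i) = (1 + r)(1 + π) = 1.00600 × 1.06790 = 1.0743074
i = 1.0743074 − 1, so the required nominal rate is 7.43%.

7.43%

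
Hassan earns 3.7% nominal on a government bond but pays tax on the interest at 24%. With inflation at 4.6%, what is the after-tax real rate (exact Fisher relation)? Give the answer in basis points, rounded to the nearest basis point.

-171 basis points

After-tax nominal return = 3.7% × (1 − 0.24) = 2.8120%.
1 + r = 1.02812 / 1.04600 = 0.982906
After-tax real rate = 0.982906 − 1 → -171 basis points.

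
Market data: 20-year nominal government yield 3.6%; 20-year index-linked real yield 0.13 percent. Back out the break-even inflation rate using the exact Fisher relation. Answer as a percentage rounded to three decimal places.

(1 + π) = (1 + i)/(1 + r) = 1.03600 / 1.00130 = 1.0346549
Break-even inflation = 1.0346549 − 1 → 3.465%.

3.465%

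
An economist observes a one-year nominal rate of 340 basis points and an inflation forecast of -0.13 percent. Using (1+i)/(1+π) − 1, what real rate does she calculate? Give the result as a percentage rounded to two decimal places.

1 + r = 1.03400 / 0.99870 = 1.035346
r = 1.035346 − 1 = 3.5346%, i.e. 3.53%.

3.53%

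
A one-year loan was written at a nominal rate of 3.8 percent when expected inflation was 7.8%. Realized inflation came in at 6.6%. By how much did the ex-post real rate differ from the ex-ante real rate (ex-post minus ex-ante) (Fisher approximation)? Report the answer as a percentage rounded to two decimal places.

Ex-ante: 3.8% − 7.8% = -4.000%
Ex-post: 3.8% − 6.6% = -2.800%
Difference (ex-post − ex-ante) = 1.2000% → 1.20%.

1.20%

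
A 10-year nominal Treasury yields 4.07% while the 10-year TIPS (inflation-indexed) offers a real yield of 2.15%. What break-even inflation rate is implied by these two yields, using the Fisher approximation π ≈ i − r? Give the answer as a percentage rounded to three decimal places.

1.920%

π ≈ i − r = 4.07% − 2.15% → 1.920%.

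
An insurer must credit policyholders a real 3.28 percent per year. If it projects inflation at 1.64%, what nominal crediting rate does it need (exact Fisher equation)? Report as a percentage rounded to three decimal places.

(1 + i) = (1 + r)(1 + π) = 1.03280 × 1.01640 = 1.04973792
i = 1.04973792 − 1, so the required nominal rate is 4.974%.

4.974%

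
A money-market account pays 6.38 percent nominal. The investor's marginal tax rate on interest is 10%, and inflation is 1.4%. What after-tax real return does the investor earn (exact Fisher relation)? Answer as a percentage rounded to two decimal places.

After-tax nominal return = 6.38% × (1 − 0.1) = 5.7420%.
1 + r = 1.05742 / 1.01400 = 1.042821
After-tax real rate = 1.042821 − 1 → 4.28%.

4.28%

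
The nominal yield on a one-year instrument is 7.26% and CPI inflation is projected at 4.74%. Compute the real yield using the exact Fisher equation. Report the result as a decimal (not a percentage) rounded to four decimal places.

By the Fisher equation, 1 + r = (1 + i)/(1 + π).
1 + r = 1.07260 / 1.04740 = 1.024060
r = 1.024060 − 1 = 2.4060%, i.e. 0.0241.

0.0241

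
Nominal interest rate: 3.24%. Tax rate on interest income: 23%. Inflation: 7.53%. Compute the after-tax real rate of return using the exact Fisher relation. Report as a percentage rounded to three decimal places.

-4.683%

After-tax nominal return = 3.24% × (1 − 0.23) = 2.4948%.
1 + r = 1.024948 / 1.07530 = 0.953174
After-tax real rate = 0.953174 − 1 → -4.683%.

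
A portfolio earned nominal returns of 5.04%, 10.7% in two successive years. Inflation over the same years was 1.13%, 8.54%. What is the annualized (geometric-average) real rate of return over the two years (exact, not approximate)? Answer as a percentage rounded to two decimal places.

2.92%

Nominal growth factor = 1.0504 × 1.1070 = 1.16279280
Price-level growth factor = 1.0113 × 1.0854 = 1.09766502
Real growth factor = 1.16279280 / 1.09766502 = 1.05933302
Annualized real rate = 1.05933302^(1/2) − 1 = 2.9239% → 2.92%.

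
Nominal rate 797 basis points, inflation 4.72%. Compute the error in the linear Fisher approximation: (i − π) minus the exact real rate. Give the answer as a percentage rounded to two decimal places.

Approximate: r ≈ 7.970% − 4.720% = 3.2500%
Exact: (1 + 0.0797)/(1 + 0.0472) − 1 = 3.1035%
Error = 3.2500% − 3.1035% = 0.1465% → 0.15%.

0.15%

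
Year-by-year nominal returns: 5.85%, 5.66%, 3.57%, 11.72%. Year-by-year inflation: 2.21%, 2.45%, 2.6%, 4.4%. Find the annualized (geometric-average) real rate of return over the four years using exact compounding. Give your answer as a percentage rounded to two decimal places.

Compound the nominal returns: 1.0585 × 1.0566 × 1.0357 × 1.1172 = 1.29409563.
Compound inflation: 1.0221 × 1.0245 × 1.0260 × 1.0440 = 1.12163928.
Deflate: 1.29409563 / 1.12163928 = 1.15375385.
Annualized real rate = 1.15375385^(1/4) − 1 = 3.6402% → 3.64%.

3.64%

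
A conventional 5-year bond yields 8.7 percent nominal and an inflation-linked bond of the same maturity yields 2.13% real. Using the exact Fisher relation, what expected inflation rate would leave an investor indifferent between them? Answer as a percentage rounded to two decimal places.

6.43%

(1 + π) = (1 + i)/(1 + r) = 1.08700 / 1.02130 = 1.064330
Break-even inflation = 1.064330 − 1 → 6.43%.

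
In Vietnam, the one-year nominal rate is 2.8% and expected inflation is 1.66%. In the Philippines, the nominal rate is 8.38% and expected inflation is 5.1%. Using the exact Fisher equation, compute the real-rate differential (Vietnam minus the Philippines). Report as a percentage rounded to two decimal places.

Vietnam: (1 + 0.0280)/(1 + 0.0166) − 1 = 1.1214%
The Philippines: (1 + 0.0838)/(1 + 0.0510) − 1 = 3.1208%
Differential = 1.1214% − 3.1208% = -1.9995% → -2.00%.

-2.00%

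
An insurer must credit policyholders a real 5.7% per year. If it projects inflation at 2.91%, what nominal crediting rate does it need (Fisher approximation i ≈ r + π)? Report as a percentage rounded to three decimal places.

i ≈ r + π = 5.7% + 2.91% = 8.610%.

8.610%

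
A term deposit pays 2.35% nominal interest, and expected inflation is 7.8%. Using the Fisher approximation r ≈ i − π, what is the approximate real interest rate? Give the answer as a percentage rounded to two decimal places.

r ≈ i − π = 2.35% − 7.8% = -5.45%.

-5.45%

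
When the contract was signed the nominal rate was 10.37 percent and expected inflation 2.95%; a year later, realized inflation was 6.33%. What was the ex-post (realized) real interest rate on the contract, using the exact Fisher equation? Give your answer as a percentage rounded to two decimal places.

3.80%

Ex-post: (1 + 0.1037)/(1 + 0.0633) − 1 = 3.7995%
So the realized real rate is 3.80%.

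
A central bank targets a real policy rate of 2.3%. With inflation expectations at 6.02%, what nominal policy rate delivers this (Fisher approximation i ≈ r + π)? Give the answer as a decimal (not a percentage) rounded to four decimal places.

0.0832

i ≈ r + π = 2.3% + 6.02% = 0.0832.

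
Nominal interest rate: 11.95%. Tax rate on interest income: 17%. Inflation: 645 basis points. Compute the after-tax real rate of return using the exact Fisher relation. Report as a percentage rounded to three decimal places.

After-tax nominal return = 11.95% × (1 − 0.17) = 9.9185%.
1 + r = 1.099185 / 1.06450 = 1.032583
After-tax real rate = 1.032583 − 1 → 3.258%.

3.258%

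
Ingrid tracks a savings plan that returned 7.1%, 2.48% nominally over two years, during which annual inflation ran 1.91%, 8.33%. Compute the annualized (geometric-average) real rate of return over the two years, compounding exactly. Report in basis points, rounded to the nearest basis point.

Nominal growth factor = 1.0710 × 1.0248 = 1.09756080
Price-level growth factor = 1.0191 × 1.0833 = 1.10399103
Real growth factor = 1.09756080 / 1.10399103 = 0.99417547
Annualized real rate = 0.99417547^(1/2) − 1 = -0.2917% → -29 basis points.

-29 basis points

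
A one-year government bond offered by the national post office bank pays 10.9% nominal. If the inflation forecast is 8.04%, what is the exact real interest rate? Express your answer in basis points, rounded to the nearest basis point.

265 basis points

1 + r = 1.10900 / 1.08040 = 1.026472
r = 1.026472 − 1 = 2.6472%, i.e. 265 basis points.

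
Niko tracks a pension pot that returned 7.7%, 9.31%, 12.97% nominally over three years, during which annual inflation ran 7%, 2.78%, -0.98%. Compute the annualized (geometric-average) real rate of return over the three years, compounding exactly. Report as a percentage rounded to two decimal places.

6.89%

Nominal growth factor = 1.0770 × 1.0931 × 1.1297 = 1.32996045
Price-level growth factor = 1.0700 × 1.0278 × 0.9902 = 1.08896849
Real growth factor = 1.32996045 / 1.08896849 = 1.22130297
Annualized real rate = 1.22130297^(1/3) − 1 = 6.8910% → 6.89%.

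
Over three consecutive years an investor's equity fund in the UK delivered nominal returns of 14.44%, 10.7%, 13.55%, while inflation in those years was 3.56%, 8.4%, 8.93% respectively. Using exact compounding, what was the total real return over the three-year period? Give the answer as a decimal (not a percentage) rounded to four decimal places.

0.1764

Compound the nominal returns: 1.1444 × 1.1070 × 1.1355 = 1.438509.
Compound inflation: 1.0356 × 1.0840 × 1.0893 = 1.222838.
Deflate: 1.438509 / 1.222838 = 1.176370.
Total real return = 1.176370 − 1 → 0.1764.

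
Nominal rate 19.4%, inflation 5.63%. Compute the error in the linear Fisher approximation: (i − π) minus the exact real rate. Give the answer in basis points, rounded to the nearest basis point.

73 basis points

Approximate: r ≈ 19.400% − 5.630% = 13.7700%
Exact: (1 + 0.1940)/(1 + 0.0563) − 1 = 13.0361%
Error = 13.7700% − 13.0361% = 0.7339% → 73 basis points.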